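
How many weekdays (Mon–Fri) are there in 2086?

2086-01-01 is a Tuesday.
The range spans 365 days (inclusive of both endpoints).
365 = 7 × 52 + 1, so there are 52 full weeks plus 1 extra day.
Each full week contributes 5 weekdays (Mon–Fri): 52 × 5 = 260.
The 1 extra day is Tuesday — 1 of them qualifies.
Total: 260 + 1 = 261.

261 weekdays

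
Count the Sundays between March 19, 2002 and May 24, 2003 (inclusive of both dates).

March 19, 2002 is a Tuesday.
That's 432 days from start to end, counting both.
432 = 7 × 61 + 5, so there are 61 full weeks plus 5 extra days.
Each full week contributes one Sunday: 61 so far.
The 5 extra days are Tue, Wed, Thu, Fri, Sat — none qualify.
Total: 61 + 0 = 61.

61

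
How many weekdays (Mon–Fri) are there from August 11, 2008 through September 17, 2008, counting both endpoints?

28 weekdays

August 11, 2008 is a Monday.
From August 11, 2008 to September 17, 2008 is 38 days inclusive.
38 = 7 × 5 + 3, so there are 5 full weeks plus 3 extra days.
Each full week contributes 5 weekdays (Mon–Fri): 5 × 5 = 25.
The 3 extra days are Mon, Tue, Wed — 3 of them qualify.
Total: 25 + 3 = 28.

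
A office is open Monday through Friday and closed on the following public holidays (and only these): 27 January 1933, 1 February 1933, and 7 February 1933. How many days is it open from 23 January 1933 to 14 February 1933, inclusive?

14 working days

23 January 1933 is a Monday.
That's 23 days from start to end, counting both.
23 = 7 × 3 + 2, so there are 3 full weeks plus 2 extra days.
Each full week contributes 5 weekdays (Mon–Fri): 3 × 5 = 15.
The 2 extra days are Monday, Tuesday — 2 of them qualify.
Total: 15 + 2 = 17.
Holidays: 27 January 1933 (Fri); 1 February 1933 (Wed); 7 February 1933 (Tue).
All 3 holidays fall on weekdays, so subtract 3.
Business days: 17 − 3 = 14.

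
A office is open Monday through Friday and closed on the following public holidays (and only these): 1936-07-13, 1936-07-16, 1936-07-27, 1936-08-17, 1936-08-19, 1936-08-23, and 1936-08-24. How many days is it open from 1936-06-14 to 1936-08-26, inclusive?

1936-06-14 is a Sunday.
That's 74 days from start to end, counting both.
74 = 7 × 10 + 4, so there are 10 full weeks plus 4 extra days.
Each full week contributes 5 weekdays (Mon–Fri): 10 × 5 = 50.
The 4 extra days are Sunday, Monday, Tuesday, Wednesday — 3 of them qualify.
Total: 50 + 3 = 53.
Holidays: 1936-07-13 (Mon); 1936-07-16 (Thu); 1936-07-27 (Mon); 1936-08-17 (Mon); 1936-08-19 (Wed); 1936-08-23 (Sun); 1936-08-24 (Mon).
6 of the 7 holidays fall on weekdays; the rest are weekends and were already excluded.
Business days: 53 − 6 = 47.

47 business days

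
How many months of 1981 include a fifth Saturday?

A month has five Saturdays exactly when Saturday falls within its first (length − 28) days.
Jan: 31 days, starts Thu → 5 of Thu, Fri, Sat ✓
Feb: 28 days, starts Sun → 5 of (none)
Mar: 31 days, starts Sun → 5 of Sun, Mon, Tue
Apr: 30 days, starts Wed → 5 of Wed, Thu
May: 31 days, starts Fri → 5 of Fri, Sat, Sun ✓
Jun: 30 days, starts Mon → 5 of Mon, Tue
Jul: 31 days, starts Wed → 5 of Wed, Thu, Fri
Aug: 31 days, starts Sat → 5 of Sat, Sun, Mon ✓
Sep: 30 days, starts Tue → 5 of Tue, Wed
Oct: 31 days, starts Thu → 5 of Thu, Fri, Sat ✓
Nov: 30 days, starts Sun → 5 of Sun, Mon
Dec: 31 days, starts Tue → 5 of Tue, Wed, Thu
Months with five Saturdays: Jan, May, Aug, Oct.

4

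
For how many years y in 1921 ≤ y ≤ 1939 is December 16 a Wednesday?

Day of week of December 16 in each year:
1921: Fri, 1922: Sat, 1923: Sun, 1924: Tue, 1925: Wed ✓, 1926: Thu, 1927: Fri, 1928: Sun, 1929: Mon, 1930: Tue, 1931: Wed ✓, 1932: Fri, 1933: Sat, 1934: Sun, 1935: Mon, 1936: Wed ✓, 1937: Thu, 1938: Fri, 1939: Sat
Wednesdays: 1925, 1931, 1936.

3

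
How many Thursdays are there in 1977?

52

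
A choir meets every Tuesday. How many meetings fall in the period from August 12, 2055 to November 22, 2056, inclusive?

67 Tuesdays

August 12, 2055 is a Thursday.
The range spans 469 days (inclusive of both endpoints).
469 = 7 × 67, so the span is exactly 67 full weeks.
Each full week contributes one Tuesday: 67 so far.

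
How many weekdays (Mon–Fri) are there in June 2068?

June 1, 2068 is a Friday.
That's 30 days from start to end, counting both.
30 = 7 × 4 + 2, so there are 4 full weeks plus 2 extra days.
Each full week contributes 5 weekdays (Mon–Fri): 4 × 5 = 20.
The 2 extra days are Friday, Saturday — 1 of them qualifies.
Total: 20 + 1 = 21.

21 weekdays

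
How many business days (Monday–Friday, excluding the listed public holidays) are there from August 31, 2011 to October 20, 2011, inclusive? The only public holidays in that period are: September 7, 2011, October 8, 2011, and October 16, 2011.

36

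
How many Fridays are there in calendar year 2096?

2096-01-01 is a Sunday.
From 2096-01-01 to 2096-12-31 is 366 days inclusive.
366 = 7 × 52 + 2, so there are 52 full weeks plus 2 extra days.
Each full week contributes one Friday: 52 so far.
The 2 extra days are Sun, Mon — none qualify.
Total: 52 + 0 = 52.

52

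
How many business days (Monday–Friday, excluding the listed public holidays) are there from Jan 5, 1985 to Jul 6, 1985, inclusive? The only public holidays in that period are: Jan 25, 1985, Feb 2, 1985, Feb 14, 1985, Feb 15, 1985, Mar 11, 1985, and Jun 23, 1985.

126

Jan 5, 1985 is a Saturday.
The range spans 183 days (inclusive of both endpoints).
183 = 7 × 26 + 1, so there are 26 full weeks plus 1 extra day.
Each full week contributes 5 weekdays (Mon–Fri): 26 × 5 = 130.
The 1 extra day is Saturday — none qualify.
Total: 130 + 0 = 130.
Holidays: Jan 25, 1985 (Fri); Feb 2, 1985 (Sat); Feb 14, 1985 (Thu); Feb 15, 1985 (Fri); Mar 11, 1985 (Mon); Jun 23, 1985 (Sun).
4 of the 6 holidays fall on weekdays; the rest are weekends and were already excluded.
Business days: 130 − 4 = 126.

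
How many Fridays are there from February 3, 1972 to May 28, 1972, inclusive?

17

February 3, 1972 is a Thursday.
That's 116 days from start to end, counting both.
116 = 7 × 16 + 4, so there are 16 full weeks plus 4 extra days.
Each full week contributes one Friday: 16 so far.
The 4 extra days are Thu, Fri, Sat, Sun — 1 of them qualifies.
Total: 16 + 1 = 17.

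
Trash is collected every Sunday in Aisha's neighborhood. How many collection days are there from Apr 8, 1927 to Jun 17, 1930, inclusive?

167

Apr 8, 1927 is a Friday.
From Apr 8, 1927 to Jun 17, 1930 is 1167 days inclusive.
1167 = 7 × 166 + 5, so there are 166 full weeks plus 5 extra days.
Each full week contributes one Sunday: 166 so far.
The 5 extra days are Friday, Saturday, Sunday, Monday, Tuesday — 1 of them qualifies.
Total: 166 + 1 = 167.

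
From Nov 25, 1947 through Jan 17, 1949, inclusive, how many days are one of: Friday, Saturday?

120

Nov 25, 1947 is a Tuesday.
The range spans 420 days (inclusive of both endpoints).
420 = 7 × 60, so the span is exactly 60 full weeks.
Each full week contributes 2 days from the set (Fri, Sat): 60 × 2 = 120.
Total: 120.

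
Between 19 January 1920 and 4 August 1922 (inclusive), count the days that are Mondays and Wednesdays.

266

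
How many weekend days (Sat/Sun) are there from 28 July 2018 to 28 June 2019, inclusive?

96

28 July 2018 is a Saturday.
From 28 July 2018 to 28 June 2019 is 336 days inclusive.
336 = 7 × 48, so the span is exactly 48 full weeks.
Each full week contributes 2 weekend days (Sat, Sun): 48 × 2 = 96.
Total: 96.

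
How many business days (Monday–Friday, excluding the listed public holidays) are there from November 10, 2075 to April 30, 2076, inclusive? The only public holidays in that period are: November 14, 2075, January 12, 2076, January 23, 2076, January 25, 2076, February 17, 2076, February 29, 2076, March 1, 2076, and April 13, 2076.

November 10, 2075 is a Sunday.
The range spans 173 days (inclusive of both endpoints).
173 = 7 × 24 + 5, so there are 24 full weeks plus 5 extra days.
Each full week contributes 5 weekdays (Mon–Fri): 24 × 5 = 120.
The 5 extra days are Sun, Mon, Tue, Wed, Thu — 4 of them qualify.
Total: 120 + 4 = 124.
Holidays: November 14, 2075 (Thu); January 12, 2076 (Sun); January 23, 2076 (Thu); January 25, 2076 (Sat); February 17, 2076 (Mon); February 29, 2076 (Sat); March 1, 2076 (Sun); April 13, 2076 (Mon).
4 of the 8 holidays fall on weekdays; the rest are weekends and were already excluded.
Business days: 124 − 4 = 120.

120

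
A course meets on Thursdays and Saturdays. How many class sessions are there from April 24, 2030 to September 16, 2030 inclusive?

42

April 24, 2030 is a Wednesday.
That's 146 days from start to end, counting both.
146 = 7 × 20 + 6, so there are 20 full weeks plus 6 extra days.
Each full week contributes 2 days from the set (Thu, Sat): 20 × 2 = 40.
The 6 extra days are Wed, Thu, Fri, Sat, Sun, Mon — 2 of them qualify.
Total: 40 + 2 = 42.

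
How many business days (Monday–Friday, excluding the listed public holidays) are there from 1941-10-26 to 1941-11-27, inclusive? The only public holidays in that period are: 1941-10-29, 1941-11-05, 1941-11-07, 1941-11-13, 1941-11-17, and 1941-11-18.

1941-10-26 is a Sunday.
The range spans 33 days (inclusive of both endpoints).
33 = 7 × 4 + 5, so there are 4 full weeks plus 5 extra days.
Each full week contributes 5 weekdays (Mon–Fri): 4 × 5 = 20.
The 5 extra days are Sunday, Monday, Tuesday, Wednesday, Thursday — 4 of them qualify.
Total: 20 + 4 = 24.
Holidays: 1941-10-29 (Wed); 1941-11-05 (Wed); 1941-11-07 (Fri); 1941-11-13 (Thu); 1941-11-17 (Mon); 1941-11-18 (Tue).
All 6 holidays fall on weekdays, so subtract 6.
Business days: 24 − 6 = 18.

18 business days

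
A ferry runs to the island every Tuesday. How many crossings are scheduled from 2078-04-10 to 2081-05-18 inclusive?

162

2078-04-10 is a Sunday.
The range spans 1135 days (inclusive of both endpoints).
1135 = 7 × 162 + 1, so there are 162 full weeks plus 1 extra day.
Each full week contributes one Tuesday: 162 so far.
The 1 extra day is Sun — none qualify.
Total: 162 + 0 = 162.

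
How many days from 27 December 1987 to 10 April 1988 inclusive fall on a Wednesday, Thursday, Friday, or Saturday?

60

27 December 1987 is a Sunday.
The range spans 106 days (inclusive of both endpoints).
106 = 7 × 15 + 1, so there are 15 full weeks plus 1 extra day.
Each full week contributes 4 days from the set (Wed, Thu, Fri, Sat): 15 × 4 = 60.
The 1 extra day is Sun — none qualify.
Total: 60 + 0 = 60.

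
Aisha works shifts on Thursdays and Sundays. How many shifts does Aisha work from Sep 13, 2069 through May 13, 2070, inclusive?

Sep 13, 2069 is a Friday.
The range spans 243 days (inclusive of both endpoints).
243 = 7 × 34 + 5, so there are 34 full weeks plus 5 extra days.
Each full week contributes 2 days from the set (Thu, Sun): 34 × 2 = 68.
The 5 extra days are Friday, Saturday, Sunday, Monday, Tuesday — 1 of them qualifies.
Total: 68 + 1 = 69.

69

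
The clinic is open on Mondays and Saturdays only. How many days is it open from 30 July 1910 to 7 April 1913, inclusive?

30 July 1910 is a Saturday.
From 30 July 1910 to 7 April 1913 is 983 days inclusive.
983 = 7 × 140 + 3, so there are 140 full weeks plus 3 extra days.
Each full week contributes 2 days from the set (Mon, Sat): 140 × 2 = 280.
The 3 extra days are Sat, Sun, Mon — 2 of them qualify.
Total: 280 + 2 = 282.

282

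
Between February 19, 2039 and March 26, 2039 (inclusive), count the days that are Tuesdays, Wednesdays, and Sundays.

15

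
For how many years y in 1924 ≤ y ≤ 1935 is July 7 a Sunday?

2

Day of week of July 7 in each year:
1924: Mon, 1925: Tue, 1926: Wed, 1927: Thu, 1928: Sat, 1929: Sun ✓, 1930: Mon, 1931: Tue, 1932: Thu, 1933: Fri, 1934: Sat, 1935: Sun ✓
Sundays: 1929, 1935.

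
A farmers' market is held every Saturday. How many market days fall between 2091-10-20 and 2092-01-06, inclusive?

12 Saturdays

2091-10-20 is a Saturday.
The range spans 79 days (inclusive of both endpoints).
79 = 7 × 11 + 2, so there are 11 full weeks plus 2 extra days.
Each full week contributes one Saturday: 11 so far.
The 2 extra days are Sat, Sun — 1 of them qualifies.
Total: 11 + 1 = 12.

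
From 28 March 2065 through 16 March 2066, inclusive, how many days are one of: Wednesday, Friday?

100

28 March 2065 is a Saturday.
From 28 March 2065 to 16 March 2066 is 354 days inclusive.
354 = 7 × 50 + 4, so there are 50 full weeks plus 4 extra days.
Each full week contributes 2 days from the set (Wed, Fri): 50 × 2 = 100.
The 4 extra days are Saturday, Sunday, Monday, Tuesday — none qualify.
Total: 100 + 0 = 100.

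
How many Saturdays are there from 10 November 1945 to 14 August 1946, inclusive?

40

10 November 1945 is a Saturday.
That's 278 days from start to end, counting both.
278 = 7 × 39 + 5, so there are 39 full weeks plus 5 extra days.
Each full week contributes one Saturday: 39 so far.
The 5 extra days are Sat, Sun, Mon, Tue, Wed — 1 of them qualifies.
Total: 39 + 1 = 40.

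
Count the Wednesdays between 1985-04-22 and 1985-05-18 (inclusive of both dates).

1985-04-22 is a Monday.
From 1985-04-22 to 1985-05-18 is 27 days inclusive.
27 = 7 × 3 + 6, so there are 3 full weeks plus 6 extra days.
Each full week contributes one Wednesday: 3 so far.
The 6 extra days are Monday, Tuesday, Wednesday, Thursday, Friday, Saturday — 1 of them qualifies.
Total: 3 + 1 = 4.

4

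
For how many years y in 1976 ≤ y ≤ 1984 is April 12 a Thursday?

2

Day of week of April 12 in each year:
1976: Mon, 1977: Tue, 1978: Wed, 1979: Thu ✓, 1980: Sat, 1981: Sun, 1982: Mon, 1983: Tue, 1984: Thu ✓
Thursdays: 1979, 1984.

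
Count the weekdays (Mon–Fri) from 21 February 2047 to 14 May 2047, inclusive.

59 weekdays

21 February 2047 is a Thursday.
That's 83 days from start to end, counting both.
83 = 7 × 11 + 6, so there are 11 full weeks plus 6 extra days.
Each full week contributes 5 weekdays (Mon–Fri): 11 × 5 = 55.
The 6 extra days are Thu, Fri, Sat, Sun, Mon, Tue — 4 of them qualify.
Total: 55 + 4 = 59.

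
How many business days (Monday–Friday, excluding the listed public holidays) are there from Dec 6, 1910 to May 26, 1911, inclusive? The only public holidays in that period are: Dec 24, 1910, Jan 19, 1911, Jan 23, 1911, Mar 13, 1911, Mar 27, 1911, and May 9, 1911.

119

Dec 6, 1910 is a Tuesday.
The range spans 172 days (inclusive of both endpoints).
172 = 7 × 24 + 4, so there are 24 full weeks plus 4 extra days.
Each full week contributes 5 weekdays (Mon–Fri): 24 × 5 = 120.
The 4 extra days are Tuesday, Wednesday, Thursday, Friday — 4 of them qualify.
Total: 120 + 4 = 124.
Holidays: Dec 24, 1910 (Sat); Jan 19, 1911 (Thu); Jan 23, 1911 (Mon); Mar 13, 1911 (Mon); Mar 27, 1911 (Mon); May 9, 1911 (Tue).
5 of the 6 holidays fall on weekdays; the rest are weekends and were already excluded.
Business days: 124 − 5 = 119.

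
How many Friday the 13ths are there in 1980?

1

The 13th falls on a Friday when the month's 13th has weekday Fri.
Jan 13 is Sun; Feb 13 is Wed; Mar 13 is Thu; Apr 13 is Sun; May 13 is Tue; Jun 13 is Fri ✓; Jul 13 is Sun; Aug 13 is Wed; Sep 13 is Sat; Oct 13 is Mon; Nov 13 is Thu; Dec 13 is Sat.
Friday the 13ths: Jun.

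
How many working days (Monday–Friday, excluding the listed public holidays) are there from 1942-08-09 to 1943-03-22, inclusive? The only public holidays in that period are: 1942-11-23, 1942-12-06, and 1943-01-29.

159

1942-08-09 is a Sunday.
That's 226 days from start to end, counting both.
226 = 7 × 32 + 2, so there are 32 full weeks plus 2 extra days.
Each full week contributes 5 weekdays (Mon–Fri): 32 × 5 = 160.
The 2 extra days are Sunday, Monday — 1 of them qualifies.
Total: 160 + 1 = 161.
Holidays: 1942-11-23 (Mon); 1942-12-06 (Sun); 1943-01-29 (Fri).
2 of the 3 holidays fall on weekdays; the rest are weekends and were already excluded.
Business days: 161 − 2 = 159.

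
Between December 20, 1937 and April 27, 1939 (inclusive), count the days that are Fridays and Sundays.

December 20, 1937 is a Monday.
That's 494 days from start to end, counting both.
494 = 7 × 70 + 4, so there are 70 full weeks plus 4 extra days.
Each full week contributes 2 days from the set (Fri, Sun): 70 × 2 = 140.
The 4 extra days are Mon, Tue, Wed, Thu — none qualify.
Total: 140 + 0 = 140.

140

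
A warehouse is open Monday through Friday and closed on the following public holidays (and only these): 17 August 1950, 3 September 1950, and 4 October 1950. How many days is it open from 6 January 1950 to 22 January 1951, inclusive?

6 January 1950 is a Friday.
That's 382 days from start to end, counting both.
382 = 7 × 54 + 4, so there are 54 full weeks plus 4 extra days.
Each full week contributes 5 weekdays (Mon–Fri): 54 × 5 = 270.
The 4 extra days are Fri, Sat, Sun, Mon — 2 of them qualify.
Total: 270 + 2 = 272.
Holidays: 17 August 1950 (Thu); 3 September 1950 (Sun); 4 October 1950 (Wed).
2 of the 3 holidays fall on weekdays; the rest are weekends and were already excluded.
Business days: 272 − 2 = 270.

270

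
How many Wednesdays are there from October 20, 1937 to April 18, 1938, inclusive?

26

October 20, 1937 is a Wednesday.
From October 20, 1937 to April 18, 1938 is 181 days inclusive.
181 = 7 × 25 + 6, so there are 25 full weeks plus 6 extra days.
Each full week contributes one Wednesday: 25 so far.
The 6 extra days are Wed, Thu, Fri, Sat, Sun, Mon — 1 of them qualifies.
Total: 25 + 1 = 26.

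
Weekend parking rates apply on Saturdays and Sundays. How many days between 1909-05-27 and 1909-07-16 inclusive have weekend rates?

14

1909-05-27 is a Thursday.
The range spans 51 days (inclusive of both endpoints).
51 = 7 × 7 + 2, so there are 7 full weeks plus 2 extra days.
Each full week contributes 2 weekend days (Sat, Sun): 7 × 2 = 14.
The 2 extra days are Thursday, Friday — none qualify.
Total: 14 + 0 = 14.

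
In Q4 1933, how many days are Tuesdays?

October 1, 1933 is a Sunday.
The range spans 92 days (inclusive of both endpoints).
92 = 7 × 13 + 1, so there are 13 full weeks plus 1 extra day.
Each full week contributes one Tuesday: 13 so far.
The 1 extra day is Sun — none qualify.
Total: 13 + 0 = 13.

13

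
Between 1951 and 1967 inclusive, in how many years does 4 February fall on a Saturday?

3

Day of week of February 4 in each year:
1951: Sun, 1952: Mon, 1953: Wed, 1954: Thu, 1955: Fri, 1956: Sat ✓, 1957: Mon, 1958: Tue, 1959: Wed, 1960: Thu, 1961: Sat ✓, 1962: Sun, 1963: Mon, 1964: Tue, 1965: Thu, 1966: Fri, 1967: Sat ✓
Saturdays: 1956, 1961, 1967.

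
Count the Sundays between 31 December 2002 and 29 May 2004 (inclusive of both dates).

73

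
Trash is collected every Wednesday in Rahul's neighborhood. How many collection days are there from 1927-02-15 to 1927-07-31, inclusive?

1927-02-15 is a Tuesday.
That's 167 days from start to end, counting both.
167 = 7 × 23 + 6, so there are 23 full weeks plus 6 extra days.
Each full week contributes one Wednesday: 23 so far.
The 6 extra days are Tuesday, Wednesday, Thursday, Friday, Saturday, Sunday — 1 of them qualifies.
Total: 23 + 1 = 24.

24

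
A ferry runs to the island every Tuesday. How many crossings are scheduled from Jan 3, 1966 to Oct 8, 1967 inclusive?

92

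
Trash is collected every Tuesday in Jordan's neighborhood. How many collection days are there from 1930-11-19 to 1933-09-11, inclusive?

146 Tuesdays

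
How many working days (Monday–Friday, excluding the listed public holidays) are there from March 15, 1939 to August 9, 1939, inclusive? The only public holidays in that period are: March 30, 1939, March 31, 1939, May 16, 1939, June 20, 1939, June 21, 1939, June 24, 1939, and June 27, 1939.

March 15, 1939 is a Wednesday.
The range spans 148 days (inclusive of both endpoints).
148 = 7 × 21 + 1, so there are 21 full weeks plus 1 extra day.
Each full week contributes 5 weekdays (Mon–Fri): 21 × 5 = 105.
The 1 extra day is Wed — 1 of them qualifies.
Total: 105 + 1 = 106.
Holidays: March 30, 1939 (Thu); March 31, 1939 (Fri); May 16, 1939 (Tue); June 20, 1939 (Tue); June 21, 1939 (Wed); June 24, 1939 (Sat); June 27, 1939 (Tue).
6 of the 7 holidays fall on weekdays; the rest are weekends and were already excluded.
Business days: 106 − 6 = 100.

100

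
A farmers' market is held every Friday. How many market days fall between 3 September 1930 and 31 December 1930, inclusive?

3 September 1930 is a Wednesday.
The range spans 120 days (inclusive of both endpoints).
120 = 7 × 17 + 1, so there are 17 full weeks plus 1 extra day.
Each full week contributes one Friday: 17 so far.
The 1 extra day is Wednesday — none qualify.
Total: 17 + 0 = 17.

17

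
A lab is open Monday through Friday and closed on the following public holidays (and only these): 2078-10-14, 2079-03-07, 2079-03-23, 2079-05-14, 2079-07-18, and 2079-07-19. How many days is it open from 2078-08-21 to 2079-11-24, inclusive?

325 working days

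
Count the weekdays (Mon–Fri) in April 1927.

21 weekdays

April 1, 1927 is a Friday.
That's 30 days from start to end, counting both.
30 = 7 × 4 + 2, so there are 4 full weeks plus 2 extra days.
Each full week contributes 5 weekdays (Mon–Fri): 4 × 5 = 20.
The 2 extra days are Friday, Saturday — 1 of them qualifies.
Total: 20 + 1 = 21.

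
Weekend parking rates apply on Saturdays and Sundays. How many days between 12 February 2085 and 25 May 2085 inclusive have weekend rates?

28

12 February 2085 is a Monday.
The range spans 103 days (inclusive of both endpoints).
103 = 7 × 14 + 5, so there are 14 full weeks plus 5 extra days.
Each full week contributes 2 weekend days (Sat, Sun): 14 × 2 = 28.
The 5 extra days are Mon, Tue, Wed, Thu, Fri — none qualify.
Total: 28 + 0 = 28.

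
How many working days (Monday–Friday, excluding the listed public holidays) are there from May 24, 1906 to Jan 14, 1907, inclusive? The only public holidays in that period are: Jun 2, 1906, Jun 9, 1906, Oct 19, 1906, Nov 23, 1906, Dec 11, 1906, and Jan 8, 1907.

164

May 24, 1906 is a Thursday.
The range spans 236 days (inclusive of both endpoints).
236 = 7 × 33 + 5, so there are 33 full weeks plus 5 extra days.
Each full week contributes 5 weekdays (Mon–Fri): 33 × 5 = 165.
The 5 extra days are Thu, Fri, Sat, Sun, Mon — 3 of them qualify.
Total: 165 + 3 = 168.
Holidays: Jun 2, 1906 (Sat); Jun 9, 1906 (Sat); Oct 19, 1906 (Fri); Nov 23, 1906 (Fri); Dec 11, 1906 (Tue); Jan 8, 1907 (Tue).
4 of the 6 holidays fall on weekdays; the rest are weekends and were already excluded.
Business days: 168 − 4 = 164.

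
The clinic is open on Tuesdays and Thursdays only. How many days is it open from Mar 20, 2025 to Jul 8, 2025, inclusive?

Mar 20, 2025 is a Thursday.
The range spans 111 days (inclusive of both endpoints).
111 = 7 × 15 + 6, so there are 15 full weeks plus 6 extra days.
Each full week contributes 2 days from the set (Tue, Thu): 15 × 2 = 30.
The 6 extra days are Thursday, Friday, Saturday, Sunday, Monday, Tuesday — 2 of them qualify.
Total: 30 + 2 = 32.

32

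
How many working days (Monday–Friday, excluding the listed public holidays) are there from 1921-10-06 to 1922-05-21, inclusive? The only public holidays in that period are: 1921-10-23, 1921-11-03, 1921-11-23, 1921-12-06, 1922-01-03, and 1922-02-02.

157 working days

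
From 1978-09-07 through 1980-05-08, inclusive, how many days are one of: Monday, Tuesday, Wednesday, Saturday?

348

1978-09-07 is a Thursday.
That's 610 days from start to end, counting both.
610 = 7 × 87 + 1, so there are 87 full weeks plus 1 extra day.
Each full week contributes 4 days from the set (Mon, Tue, Wed, Sat): 87 × 4 = 348.
The 1 extra day is Thursday — none qualify.
Total: 348 + 0 = 348.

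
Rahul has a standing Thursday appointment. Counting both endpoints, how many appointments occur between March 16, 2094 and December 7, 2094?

March 16, 2094 is a Tuesday.
From March 16, 2094 to December 7, 2094 is 267 days inclusive.
267 = 7 × 38 + 1, so there are 38 full weeks plus 1 extra day.
Each full week contributes one Thursday: 38 so far.
The 1 extra day is Tuesday — none qualify.
Total: 38 + 0 = 38.

38 Thursdays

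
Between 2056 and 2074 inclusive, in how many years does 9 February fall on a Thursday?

3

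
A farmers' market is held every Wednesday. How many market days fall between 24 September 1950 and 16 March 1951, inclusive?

25

24 September 1950 is a Sunday.
That's 174 days from start to end, counting both.
174 = 7 × 24 + 6, so there are 24 full weeks plus 6 extra days.
Each full week contributes one Wednesday: 24 so far.
The 6 extra days are Sun, Mon, Tue, Wed, Thu, Fri — 1 of them qualifies.
Total: 24 + 1 = 25.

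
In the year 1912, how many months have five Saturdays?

A month has five Saturdays exactly when Saturday falls within its first (length − 28) days.
Jan: 31 days, starts Mon → 5 of Mon, Tue, Wed
Feb: 29 days, starts Thu → 5 of Thu
Mar: 31 days, starts Fri → 5 of Fri, Sat, Sun ✓
Apr: 30 days, starts Mon → 5 of Mon, Tue
May: 31 days, starts Wed → 5 of Wed, Thu, Fri
Jun: 30 days, starts Sat → 5 of Sat, Sun ✓
Jul: 31 days, starts Mon → 5 of Mon, Tue, Wed
Aug: 31 days, starts Thu → 5 of Thu, Fri, Sat ✓
Sep: 30 days, starts Sun → 5 of Sun, Mon
Oct: 31 days, starts Tue → 5 of Tue, Wed, Thu
Nov: 30 days, starts Fri → 5 of Fri, Sat ✓
Dec: 31 days, starts Sun → 5 of Sun, Mon, Tue
Months with five Saturdays: Mar, Jun, Aug, Nov.

4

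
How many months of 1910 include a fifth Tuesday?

4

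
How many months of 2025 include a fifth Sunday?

A month has five Sundays exactly when Sunday falls within its first (length − 28) days.
Jan: 31 days, starts Wed → 5 of Wed, Thu, Fri
Feb: 28 days, starts Sat → 5 of (none)
Mar: 31 days, starts Sat → 5 of Sat, Sun, Mon ✓
Apr: 30 days, starts Tue → 5 of Tue, Wed
May: 31 days, starts Thu → 5 of Thu, Fri, Sat
Jun: 30 days, starts Sun → 5 of Sun, Mon ✓
Jul: 31 days, starts Tue → 5 of Tue, Wed, Thu
Aug: 31 days, starts Fri → 5 of Fri, Sat, Sun ✓
Sep: 30 days, starts Mon → 5 of Mon, Tue
Oct: 31 days, starts Wed → 5 of Wed, Thu, Fri
Nov: 30 days, starts Sat → 5 of Sat, Sun ✓
Dec: 31 days, starts Mon → 5 of Mon, Tue, Wed
Months with five Sundays: Mar, Jun, Aug, Nov.

4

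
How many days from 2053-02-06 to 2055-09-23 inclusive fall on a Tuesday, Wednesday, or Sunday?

2053-02-06 is a Thursday.
The range spans 960 days (inclusive of both endpoints).
960 = 7 × 137 + 1, so there are 137 full weeks plus 1 extra day.
Each full week contributes 3 days from the set (Tue, Wed, Sun): 137 × 3 = 411.
The 1 extra day is Thursday — none qualify.
Total: 411 + 0 = 411.

411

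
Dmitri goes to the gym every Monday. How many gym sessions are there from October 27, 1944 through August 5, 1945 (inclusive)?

October 27, 1944 is a Friday.
That's 283 days from start to end, counting both.
283 = 7 × 40 + 3, so there are 40 full weeks plus 3 extra days.
Each full week contributes one Monday: 40 so far.
The 3 extra days are Fri, Sat, Sun — none qualify.
Total: 40 + 0 = 40.

40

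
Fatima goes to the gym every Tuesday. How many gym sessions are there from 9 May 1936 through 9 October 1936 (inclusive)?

22 Tuesdays

9 May 1936 is a Saturday.
From 9 May 1936 to 9 October 1936 is 154 days inclusive.
154 = 7 × 22, so the span is exactly 22 full weeks.
Each full week contributes one Tuesday: 22 so far.
Total: 22.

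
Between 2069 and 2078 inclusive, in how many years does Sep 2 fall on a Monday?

2

Day of week of September 2 in each year:
2069: Mon ✓, 2070: Tue, 2071: Wed, 2072: Fri, 2073: Sat, 2074: Sun, 2075: Mon ✓, 2076: Wed, 2077: Thu, 2078: Fri
Mondays: 2069, 2075.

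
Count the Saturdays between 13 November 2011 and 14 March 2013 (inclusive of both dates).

13 November 2011 is a Sunday.
From 13 November 2011 to 14 March 2013 is 488 days inclusive.
488 = 7 × 69 + 5, so there are 69 full weeks plus 5 extra days.
Each full week contributes one Saturday: 69 so far.
The 5 extra days are Sun, Mon, Tue, Wed, Thu — none qualify.
Total: 69 + 0 = 69.

69 Saturdays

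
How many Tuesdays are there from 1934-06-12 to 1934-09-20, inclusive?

15

1934-06-12 is a Tuesday.
The range spans 101 days (inclusive of both endpoints).
101 = 7 × 14 + 3, so there are 14 full weeks plus 3 extra days.
Each full week contributes one Tuesday: 14 so far.
The 3 extra days are Tuesday, Wednesday, Thursday — 1 of them qualifies.
Total: 14 + 1 = 15.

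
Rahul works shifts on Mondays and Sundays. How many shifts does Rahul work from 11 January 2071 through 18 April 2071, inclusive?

28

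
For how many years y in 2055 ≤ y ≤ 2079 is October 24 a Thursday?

Day of week of October 24 in each year:
2055: Sun, 2056: Tue, 2057: Wed, 2058: Thu ✓, 2059: Fri, 2060: Sun, 2061: Mon, 2062: Tue, 2063: Wed, 2064: Fri, 2065: Sat, 2066: Sun, 2067: Mon, 2068: Wed, 2069: Thu ✓, 2070: Fri, 2071: Sat, 2072: Mon, 2073: Tue, 2074: Wed, 2075: Thu ✓, 2076: Sat, 2077: Sun, 2078: Mon, 2079: Tue
Thursdays: 2058, 2069, 2075.

3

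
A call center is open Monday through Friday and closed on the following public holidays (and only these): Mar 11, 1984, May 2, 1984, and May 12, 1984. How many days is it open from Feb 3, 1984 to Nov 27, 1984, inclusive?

Feb 3, 1984 is a Friday.
The range spans 299 days (inclusive of both endpoints).
299 = 7 × 42 + 5, so there are 42 full weeks plus 5 extra days.
Each full week contributes 5 weekdays (Mon–Fri): 42 × 5 = 210.
The 5 extra days are Fri, Sat, Sun, Mon, Tue — 3 of them qualify.
Total: 210 + 3 = 213.
Holidays: Mar 11, 1984 (Sun); May 2, 1984 (Wed); May 12, 1984 (Sat).
1 of the 3 holidays fall on weekdays; the rest are weekends and were already excluded.
Business days: 213 − 1 = 212.

212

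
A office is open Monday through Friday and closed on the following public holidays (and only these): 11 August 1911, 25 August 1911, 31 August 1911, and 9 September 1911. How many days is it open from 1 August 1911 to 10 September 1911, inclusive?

1 August 1911 is a Tuesday.
The range spans 41 days (inclusive of both endpoints).
41 = 7 × 5 + 6, so there are 5 full weeks plus 6 extra days.
Each full week contributes 5 weekdays (Mon–Fri): 5 × 5 = 25.
The 6 extra days are Tue, Wed, Thu, Fri, Sat, Sun — 4 of them qualify.
Total: 25 + 4 = 29.
Holidays: 11 August 1911 (Fri); 25 August 1911 (Fri); 31 August 1911 (Thu); 9 September 1911 (Sat).
3 of the 4 holidays fall on weekdays; the rest are weekends and were already excluded.
Business days: 29 − 3 = 26.

26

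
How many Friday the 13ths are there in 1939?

2

The 13th falls on a Friday when the month's 13th has weekday Fri.
Jan 13 is Fri ✓; Feb 13 is Mon; Mar 13 is Mon; Apr 13 is Thu; May 13 is Sat; Jun 13 is Tue; Jul 13 is Thu; Aug 13 is Sun; Sep 13 is Wed; Oct 13 is Fri ✓; Nov 13 is Mon; Dec 13 is Wed.
Friday the 13ths: Jan, Oct.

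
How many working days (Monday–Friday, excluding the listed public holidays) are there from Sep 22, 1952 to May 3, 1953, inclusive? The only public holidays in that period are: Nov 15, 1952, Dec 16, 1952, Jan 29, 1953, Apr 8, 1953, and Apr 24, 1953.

Sep 22, 1952 is a Monday.
The range spans 224 days (inclusive of both endpoints).
224 = 7 × 32, so the span is exactly 32 full weeks.
Each full week contributes 5 weekdays (Mon–Fri): 32 × 5 = 160.
Holidays: Nov 15, 1952 (Sat); Dec 16, 1952 (Tue); Jan 29, 1953 (Thu); Apr 8, 1953 (Wed); Apr 24, 1953 (Fri).
4 of the 5 holidays fall on weekdays; the rest are weekends and were already excluded.
Business days: 160 − 4 = 156.

156 working days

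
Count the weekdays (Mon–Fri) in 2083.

261 weekdays

January 1, 2083 is a Friday.
From January 1, 2083 to December 31, 2083 is 365 days inclusive.
365 = 7 × 52 + 1, so there are 52 full weeks plus 1 extra day.
Each full week contributes 5 weekdays (Mon–Fri): 52 × 5 = 260.
The 1 extra day is Friday — 1 of them qualifies.
Total: 260 + 1 = 261.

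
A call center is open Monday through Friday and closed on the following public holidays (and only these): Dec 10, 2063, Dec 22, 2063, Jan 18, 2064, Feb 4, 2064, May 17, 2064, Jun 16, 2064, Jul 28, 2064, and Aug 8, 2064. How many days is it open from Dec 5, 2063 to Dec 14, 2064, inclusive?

262

Dec 5, 2063 is a Wednesday.
The range spans 376 days (inclusive of both endpoints).
376 = 7 × 53 + 5, so there are 53 full weeks plus 5 extra days.
Each full week contributes 5 weekdays (Mon–Fri): 53 × 5 = 265.
The 5 extra days are Wed, Thu, Fri, Sat, Sun — 3 of them qualify.
Total: 265 + 3 = 268.
Holidays: Dec 10, 2063 (Mon); Dec 22, 2063 (Sat); Jan 18, 2064 (Fri); Feb 4, 2064 (Mon); May 17, 2064 (Sat); Jun 16, 2064 (Mon); Jul 28, 2064 (Mon); Aug 8, 2064 (Fri).
6 of the 8 holidays fall on weekdays; the rest are weekends and were already excluded.
Business days: 268 − 6 = 262.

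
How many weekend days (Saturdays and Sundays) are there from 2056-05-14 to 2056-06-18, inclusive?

11

2056-05-14 is a Sunday.
From 2056-05-14 to 2056-06-18 is 36 days inclusive.
36 = 7 × 5 + 1, so there are 5 full weeks plus 1 extra day.
Each full week contributes 2 weekend days (Sat, Sun): 5 × 2 = 10.
The 1 extra day is Sunday — 1 of them qualifies.
Total: 10 + 1 = 11.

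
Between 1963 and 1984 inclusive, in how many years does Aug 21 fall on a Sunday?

Day of week of August 21 in each year:
1963: Wed, 1964: Fri, 1965: Sat, 1966: Sun ✓, 1967: Mon, 1968: Wed, 1969: Thu, 1970: Fri, 1971: Sat, 1972: Mon, 1973: Tue, 1974: Wed, 1975: Thu, 1976: Sat, 1977: Sun ✓, 1978: Mon, 1979: Tue, 1980: Thu, 1981: Fri, 1982: Sat, 1983: Sun ✓, 1984: Tue
Sundays: 1966, 1977, 1983.

3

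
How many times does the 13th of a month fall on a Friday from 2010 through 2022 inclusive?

Friday-the-13ths by year:
2010: Aug
2011: May
2012: Jan, Apr, Jul
2013: Sep, Dec
2014: Jun
2015: Feb, Mar, Nov
2016: May
2017: Jan, Oct
2018: Apr, Jul
2019: Sep, Dec
2020: Mar, Nov
2021: Aug
2022: May

22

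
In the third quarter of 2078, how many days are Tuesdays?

July 1, 2078 is a Friday.
The range spans 92 days (inclusive of both endpoints).
92 = 7 × 13 + 1, so there are 13 full weeks plus 1 extra day.
Each full week contributes one Tuesday: 13 so far.
The 1 extra day is Fri — none qualify.
Total: 13 + 0 = 13.

13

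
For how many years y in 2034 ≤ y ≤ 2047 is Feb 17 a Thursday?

Day of week of February 17 in each year:
2034: Fri, 2035: Sat, 2036: Sun, 2037: Tue, 2038: Wed, 2039: Thu ✓, 2040: Fri, 2041: Sun, 2042: Mon, 2043: Tue, 2044: Wed, 2045: Fri, 2046: Sat, 2047: Sun
Thursdays: 2039.

1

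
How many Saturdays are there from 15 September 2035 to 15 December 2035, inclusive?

14

15 September 2035 is a Saturday.
From 15 September 2035 to 15 December 2035 is 92 days inclusive.
92 = 7 × 13 + 1, so there are 13 full weeks plus 1 extra day.
Each full week contributes one Saturday: 13 so far.
The 1 extra day is Saturday — 1 of them qualifies.
Total: 13 + 1 = 14.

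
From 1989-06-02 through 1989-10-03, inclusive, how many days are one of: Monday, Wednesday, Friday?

53

1989-06-02 is a Friday.
The range spans 124 days (inclusive of both endpoints).
124 = 7 × 17 + 5, so there are 17 full weeks plus 5 extra days.
Each full week contributes 3 days from the set (Mon, Wed, Fri): 17 × 3 = 51.
The 5 extra days are Fri, Sat, Sun, Mon, Tue — 2 of them qualify.
Total: 51 + 2 = 53.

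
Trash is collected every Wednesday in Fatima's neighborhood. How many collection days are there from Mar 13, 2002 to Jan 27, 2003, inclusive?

46

Mar 13, 2002 is a Wednesday.
The range spans 321 days (inclusive of both endpoints).
321 = 7 × 45 + 6, so there are 45 full weeks plus 6 extra days.
Each full week contributes one Wednesday: 45 so far.
The 6 extra days are Wednesday, Thursday, Friday, Saturday, Sunday, Monday — 1 of them qualifies.
Total: 45 + 1 = 46.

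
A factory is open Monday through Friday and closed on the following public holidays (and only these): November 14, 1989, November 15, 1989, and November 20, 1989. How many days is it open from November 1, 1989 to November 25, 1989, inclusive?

November 1, 1989 is a Wednesday.
That's 25 days from start to end, counting both.
25 = 7 × 3 + 4, so there are 3 full weeks plus 4 extra days.
Each full week contributes 5 weekdays (Mon–Fri): 3 × 5 = 15.
The 4 extra days are Wednesday, Thursday, Friday, Saturday — 3 of them qualify.
Total: 15 + 3 = 18.
Holidays: November 14, 1989 (Tue); November 15, 1989 (Wed); November 20, 1989 (Mon).
All 3 holidays fall on weekdays, so subtract 3.
Business days: 18 − 3 = 15.

15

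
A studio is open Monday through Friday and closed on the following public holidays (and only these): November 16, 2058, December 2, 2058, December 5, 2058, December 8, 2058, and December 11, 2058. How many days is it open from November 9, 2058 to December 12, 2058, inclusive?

21

November 9, 2058 is a Saturday.
The range spans 34 days (inclusive of both endpoints).
34 = 7 × 4 + 6, so there are 4 full weeks plus 6 extra days.
Each full week contributes 5 weekdays (Mon–Fri): 4 × 5 = 20.
The 6 extra days are Saturday, Sunday, Monday, Tuesday, Wednesday, Thursday — 4 of them qualify.
Total: 20 + 4 = 24.
Holidays: November 16, 2058 (Sat); December 2, 2058 (Mon); December 5, 2058 (Thu); December 8, 2058 (Sun); December 11, 2058 (Wed).
3 of the 5 holidays fall on weekdays; the rest are weekends and were already excluded.
Business days: 24 − 3 = 21.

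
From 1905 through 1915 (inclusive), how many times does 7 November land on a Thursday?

2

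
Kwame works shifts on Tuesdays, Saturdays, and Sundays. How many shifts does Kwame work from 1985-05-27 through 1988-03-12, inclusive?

1985-05-27 is a Monday.
The range spans 1021 days (inclusive of both endpoints).
1021 = 7 × 145 + 6, so there are 145 full weeks plus 6 extra days.
Each full week contributes 3 days from the set (Tue, Sat, Sun): 145 × 3 = 435.
The 6 extra days are Mon, Tue, Wed, Thu, Fri, Sat — 2 of them qualify.
Total: 435 + 2 = 437.

437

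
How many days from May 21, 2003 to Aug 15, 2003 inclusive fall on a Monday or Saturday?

May 21, 2003 is a Wednesday.
The range spans 87 days (inclusive of both endpoints).
87 = 7 × 12 + 3, so there are 12 full weeks plus 3 extra days.
Each full week contributes 2 days from the set (Mon, Sat): 12 × 2 = 24.
The 3 extra days are Wed, Thu, Fri — none qualify.
Total: 24 + 0 = 24.

24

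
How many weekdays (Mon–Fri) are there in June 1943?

22 weekdays

Jun 1, 1943 is a Tuesday.
From Jun 1, 1943 to Jun 30, 1943 is 30 days inclusive.
30 = 7 × 4 + 2, so there are 4 full weeks plus 2 extra days.
Each full week contributes 5 weekdays (Mon–Fri): 4 × 5 = 20.
The 2 extra days are Tue, Wed — 2 of them qualify.
Total: 20 + 2 = 22.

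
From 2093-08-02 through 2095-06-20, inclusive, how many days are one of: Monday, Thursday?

197

2093-08-02 is a Sunday.
From 2093-08-02 to 2095-06-20 is 688 days inclusive.
688 = 7 × 98 + 2, so there are 98 full weeks plus 2 extra days.
Each full week contributes 2 days from the set (Mon, Thu): 98 × 2 = 196.
The 2 extra days are Sunday, Monday — 1 of them qualifies.
Total: 196 + 1 = 197.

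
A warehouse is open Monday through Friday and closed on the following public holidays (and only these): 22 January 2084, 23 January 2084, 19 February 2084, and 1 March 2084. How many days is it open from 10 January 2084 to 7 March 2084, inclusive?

41 business days

10 January 2084 is a Monday.
From 10 January 2084 to 7 March 2084 is 58 days inclusive.
58 = 7 × 8 + 2, so there are 8 full weeks plus 2 extra days.
Each full week contributes 5 weekdays (Mon–Fri): 8 × 5 = 40.
The 2 extra days are Monday, Tuesday — 2 of them qualify.
Total: 40 + 2 = 42.
Holidays: 22 January 2084 (Sat); 23 January 2084 (Sun); 19 February 2084 (Sat); 1 March 2084 (Wed).
1 of the 4 holidays fall on weekdays; the rest are weekends and were already excluded.
Business days: 42 − 1 = 41.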